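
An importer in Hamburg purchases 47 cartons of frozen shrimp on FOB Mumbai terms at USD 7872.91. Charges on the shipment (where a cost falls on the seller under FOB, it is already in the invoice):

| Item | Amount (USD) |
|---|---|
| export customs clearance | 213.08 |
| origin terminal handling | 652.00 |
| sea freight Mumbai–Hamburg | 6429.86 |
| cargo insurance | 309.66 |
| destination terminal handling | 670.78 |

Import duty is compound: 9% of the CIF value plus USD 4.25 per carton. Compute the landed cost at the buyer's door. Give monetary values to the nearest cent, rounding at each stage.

Total landed cost: USD 16798.08

FOB: the seller bears costs until goods are on board at the origin port; the buyer bears freight, insurance and all costs thereafter.
Already in the invoice (seller's account under FOB): export clearance, origin terminal — exclude.
CIF value = FOB price + freight + insurance = 7872.91 + 6429.86 + 309.66 = 14612.43
Ad valorem component: 14612.43 × 9% = 1315.12
Specific component: 47 × 4.25 = 199.75
Import duty = 1315.12 + 199.75 = 1514.87
Buyer bears: freight 6429.86 + insurance 309.66 + destination terminal 670.78 + duty 1514.87 = 8925.17
Landed cost = invoice 7872.91 + 8925.17 = 16798.08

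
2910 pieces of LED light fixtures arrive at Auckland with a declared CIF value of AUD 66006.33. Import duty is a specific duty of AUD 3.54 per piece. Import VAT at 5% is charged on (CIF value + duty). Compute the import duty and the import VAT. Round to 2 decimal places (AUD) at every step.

Import duty: AUD 10301.40; import VAT: AUD 3815.39

Import duty = 2910 × 3.54 = 10301.40
VAT base = CIF + duty = 66006.33 + 10301.40 = 76307.73
Import VAT = 76307.73 × 5% = 3815.39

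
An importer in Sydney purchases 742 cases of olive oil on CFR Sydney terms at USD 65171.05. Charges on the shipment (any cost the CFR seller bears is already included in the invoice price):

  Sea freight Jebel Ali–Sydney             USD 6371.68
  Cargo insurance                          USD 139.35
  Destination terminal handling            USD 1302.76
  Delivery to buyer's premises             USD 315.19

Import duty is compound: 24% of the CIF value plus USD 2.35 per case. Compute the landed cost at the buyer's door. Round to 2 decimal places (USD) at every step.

CFR: the seller pays costs through ocean freight to the destination port, but not insurance.
Already in the invoice (seller's account under CFR): freight — exclude.
CIF value = CFR price + insurance = 65171.05 + 139.35 = 65310.40
Ad valorem component: 65310.40 × 24% = 15674.50
Specific component: 742 × 2.35 = 1743.70
Import duty = 15674.50 + 1743.70 = 17418.20
Buyer bears: insurance 139.35 + destination terminal 1302.76 + delivery 315.19 + duty 17418.20 = 19175.50
Landed cost = invoice 65171.05 + 19175.50 = 84346.55

Total landed cost: USD 84346.55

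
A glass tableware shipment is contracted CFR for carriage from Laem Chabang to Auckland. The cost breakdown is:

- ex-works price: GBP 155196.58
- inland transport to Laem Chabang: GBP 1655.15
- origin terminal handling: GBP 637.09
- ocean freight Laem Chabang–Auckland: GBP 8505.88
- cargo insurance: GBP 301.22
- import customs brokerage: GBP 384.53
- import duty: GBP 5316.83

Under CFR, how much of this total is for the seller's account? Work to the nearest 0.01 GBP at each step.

CFR: the seller pays costs through ocean freight to the destination port, but not insurance.
Seller's account: goods 155196.58 + inland to port 1655.15 + origin terminal 637.09 + freight 8505.88 = 165994.70
Buyer's account: insurance 301.22 + brokerage 384.53 + duty 5316.83 = 6002.58

Seller's account: GBP 165994.70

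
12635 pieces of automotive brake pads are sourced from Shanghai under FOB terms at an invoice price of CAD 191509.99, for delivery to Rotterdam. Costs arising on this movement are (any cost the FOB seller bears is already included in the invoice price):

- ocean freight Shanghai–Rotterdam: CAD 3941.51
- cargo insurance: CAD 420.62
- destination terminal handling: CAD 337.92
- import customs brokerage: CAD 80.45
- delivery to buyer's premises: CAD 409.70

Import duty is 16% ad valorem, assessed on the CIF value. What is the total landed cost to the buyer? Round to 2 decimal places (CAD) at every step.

FOB: the seller bears costs until goods are on board at the origin port; the buyer bears freight, insurance and all costs thereafter.
CIF value = FOB price + freight + insurance = 191509.99 + 3941.51 + 420.62 = 195872.12
Import duty = 195872.12 × 16% = 31339.54
Buyer bears: freight 3941.51 + insurance 420.62 + destination terminal 337.92 + brokerage 80.45 + delivery 409.70 + duty 31339.54 = 36529.74
Landed cost = invoice 191509.99 + 36529.74 = 228039.73

Total landed cost: CAD 228039.73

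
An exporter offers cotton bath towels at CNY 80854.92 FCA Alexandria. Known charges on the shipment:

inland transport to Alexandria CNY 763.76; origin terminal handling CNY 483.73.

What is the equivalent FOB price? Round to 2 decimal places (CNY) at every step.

Not relevant to the conversion: inland to port — on the seller under both FCA and FOB; already in the FCA price and stays in the FOB price.
From FCA to FOB, the seller additionally bears: origin terminal.
FOB price = 80854.92 + 483.73 = 81338.65

FOB price: CNY 81338.65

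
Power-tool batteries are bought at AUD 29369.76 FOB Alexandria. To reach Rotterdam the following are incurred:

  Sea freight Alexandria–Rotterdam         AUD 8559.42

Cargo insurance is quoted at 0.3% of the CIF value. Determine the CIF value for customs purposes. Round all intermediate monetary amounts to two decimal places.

Let C be the CIF value. C = FOB price + freight + 0.3% × C
C − 0.3% × C = 29369.76 + 8559.42
0.997 × C = 37929.18
C = 37929.18 / 0.997 = 38043.31
Insurance premium = 0.3% × 38043.31 = 114.13

CIF value: AUD 38043.31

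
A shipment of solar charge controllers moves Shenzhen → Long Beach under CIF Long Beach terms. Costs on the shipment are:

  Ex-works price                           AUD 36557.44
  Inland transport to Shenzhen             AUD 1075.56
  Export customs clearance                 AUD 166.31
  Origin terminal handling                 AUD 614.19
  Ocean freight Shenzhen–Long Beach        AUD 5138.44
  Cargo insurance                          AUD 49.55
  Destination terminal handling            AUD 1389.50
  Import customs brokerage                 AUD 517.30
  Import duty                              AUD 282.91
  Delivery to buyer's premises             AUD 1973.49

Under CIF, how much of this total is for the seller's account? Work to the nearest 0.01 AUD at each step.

Seller's account: AUD 43601.49

CIF: the seller pays costs through ocean freight and marine insurance to the destination port.
Seller's account: goods 36557.44 + inland to port 1075.56 + export clearance 166.31 + origin terminal 614.19 + freight 5138.44 + insurance 49.55 = 43601.49
Buyer's account: destination terminal 1389.50 + brokerage 517.30 + duty 282.91 + delivery 1973.49 = 4163.20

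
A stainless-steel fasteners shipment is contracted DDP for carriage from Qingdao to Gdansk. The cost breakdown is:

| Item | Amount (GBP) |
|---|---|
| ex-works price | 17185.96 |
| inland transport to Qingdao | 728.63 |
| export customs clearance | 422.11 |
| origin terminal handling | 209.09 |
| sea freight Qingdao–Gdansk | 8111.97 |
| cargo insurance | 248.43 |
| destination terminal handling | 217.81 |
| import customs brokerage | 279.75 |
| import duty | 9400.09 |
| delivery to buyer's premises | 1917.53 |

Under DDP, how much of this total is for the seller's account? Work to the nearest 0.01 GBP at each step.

DDP: the seller bears all costs including import duty.
Seller's account: goods 17185.96 + inland to port 728.63 + export clearance 422.11 + origin terminal 209.09 + freight 8111.97 + insurance 248.43 + destination terminal 217.81 + brokerage 279.75 + duty 9400.09 + delivery 1917.53 = 38721.37
Buyer's account: 0.00

Seller's account: GBP 38721.37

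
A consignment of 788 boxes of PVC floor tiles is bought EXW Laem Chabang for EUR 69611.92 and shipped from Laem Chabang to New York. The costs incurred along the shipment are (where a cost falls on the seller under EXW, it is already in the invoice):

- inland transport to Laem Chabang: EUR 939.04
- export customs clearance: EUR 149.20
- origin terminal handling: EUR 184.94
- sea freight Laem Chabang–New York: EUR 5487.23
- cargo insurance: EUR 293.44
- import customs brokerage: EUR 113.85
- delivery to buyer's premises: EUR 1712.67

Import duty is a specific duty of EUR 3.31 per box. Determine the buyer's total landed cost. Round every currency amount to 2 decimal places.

Total landed cost: EUR 81100.57

EXW: the seller makes goods available at their premises; the buyer bears all onward costs.
CIF value = EXW price + inland to port + export clearance + origin terminal + freight + insurance = 69611.92 + 939.04 + 149.20 + 184.94 + 5487.23 + 293.44 = 76665.77
Import duty = 788 × 3.31 = 2608.28
Buyer bears: inland to port 939.04 + export clearance 149.20 + origin terminal 184.94 + freight 5487.23 + insurance 293.44 + brokerage 113.85 + delivery 1712.67 + duty 2608.28 = 11488.65
Landed cost = invoice 69611.92 + 11488.65 = 81100.57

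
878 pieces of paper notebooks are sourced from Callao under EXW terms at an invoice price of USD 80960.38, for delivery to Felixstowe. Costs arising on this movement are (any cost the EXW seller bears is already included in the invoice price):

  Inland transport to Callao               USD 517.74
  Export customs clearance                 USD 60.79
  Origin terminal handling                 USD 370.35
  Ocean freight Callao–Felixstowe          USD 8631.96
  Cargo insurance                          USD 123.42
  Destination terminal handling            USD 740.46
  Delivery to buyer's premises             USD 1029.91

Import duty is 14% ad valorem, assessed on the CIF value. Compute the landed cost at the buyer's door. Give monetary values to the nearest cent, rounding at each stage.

EXW: the seller makes goods available at their premises; the buyer bears all onward costs.
CIF value = EXW price + inland to port + export clearance + origin terminal + freight + insurance = 80960.38 + 517.74 + 60.79 + 370.35 + 8631.96 + 123.42 = 90664.64
Import duty = 90664.64 × 14% = 12693.05
Buyer bears: inland to port 517.74 + export clearance 60.79 + origin terminal 370.35 + freight 8631.96 + insurance 123.42 + destination terminal 740.46 + delivery 1029.91 + duty 12693.05 = 24167.68
Landed cost = invoice 80960.38 + 24167.68 = 105128.06

Total landed cost: USD 105128.06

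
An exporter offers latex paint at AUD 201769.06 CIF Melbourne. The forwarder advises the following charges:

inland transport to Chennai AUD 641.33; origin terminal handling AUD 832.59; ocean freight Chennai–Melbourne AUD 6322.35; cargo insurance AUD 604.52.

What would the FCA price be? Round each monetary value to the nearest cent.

Not relevant to the conversion: inland to port — on the seller under both CIF and FCA; already in the CIF price and stays in the FCA price.
From CIF to FCA, the seller no longer bears: origin terminal, freight, insurance.
FCA price = 201769.06 − 832.59 − 6322.35 − 604.52 = 194009.60

FCA price: AUD 194009.60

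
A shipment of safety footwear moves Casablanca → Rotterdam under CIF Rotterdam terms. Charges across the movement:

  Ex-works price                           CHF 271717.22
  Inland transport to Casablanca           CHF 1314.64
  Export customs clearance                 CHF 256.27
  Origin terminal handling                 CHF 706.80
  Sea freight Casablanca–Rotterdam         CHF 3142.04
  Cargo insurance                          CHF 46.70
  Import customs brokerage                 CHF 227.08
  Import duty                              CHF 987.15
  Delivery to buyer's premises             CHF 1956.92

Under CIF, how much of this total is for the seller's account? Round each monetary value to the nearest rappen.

CIF: the seller pays costs through ocean freight and marine insurance to the destination port.
Seller's account: goods 271717.22 + inland to port 1314.64 + export clearance 256.27 + origin terminal 706.80 + freight 3142.04 + insurance 46.70 = 277183.67
Buyer's account: brokerage 227.08 + duty 987.15 + delivery 1956.92 = 3171.15

Seller's account: CHF 277183.67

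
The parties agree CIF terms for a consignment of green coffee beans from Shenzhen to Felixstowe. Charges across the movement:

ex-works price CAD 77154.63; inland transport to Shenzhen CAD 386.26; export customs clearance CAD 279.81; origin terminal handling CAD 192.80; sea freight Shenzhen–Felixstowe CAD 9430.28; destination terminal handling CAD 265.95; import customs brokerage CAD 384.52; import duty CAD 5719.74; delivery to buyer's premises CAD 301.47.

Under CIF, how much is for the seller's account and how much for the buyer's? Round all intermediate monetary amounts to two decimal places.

CIF: the seller pays costs through ocean freight and marine insurance to the destination port.
Seller's account: goods 77154.63 + inland to port 386.26 + export clearance 279.81 + origin terminal 192.80 + freight 9430.28 = 87443.78
Buyer's account: destination terminal 265.95 + brokerage 384.52 + duty 5719.74 + delivery 301.47 = 6671.68

Seller: CAD 87443.78; buyer: CAD 6671.68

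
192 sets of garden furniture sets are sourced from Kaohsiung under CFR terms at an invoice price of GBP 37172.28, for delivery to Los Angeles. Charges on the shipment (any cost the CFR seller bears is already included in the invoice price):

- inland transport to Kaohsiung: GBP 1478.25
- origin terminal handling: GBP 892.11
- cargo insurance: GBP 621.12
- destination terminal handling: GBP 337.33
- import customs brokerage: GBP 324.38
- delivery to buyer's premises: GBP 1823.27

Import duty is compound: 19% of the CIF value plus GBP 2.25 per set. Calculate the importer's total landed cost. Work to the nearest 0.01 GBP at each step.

Total landed cost: GBP 47891.13

CFR: the seller pays costs through ocean freight to the destination port, but not insurance.
Already in the invoice (seller's account under CFR): inland to port, origin terminal — exclude.
CIF value = CFR price + insurance = 37172.28 + 621.12 = 37793.40
Ad valorem component: 37793.40 × 19% = 7180.75
Specific component: 192 × 2.25 = 432.00
Import duty = 7180.75 + 432.00 = 7612.75
Buyer bears: insurance 621.12 + destination terminal 337.33 + brokerage 324.38 + delivery 1823.27 + duty 7612.75 = 10718.85
Landed cost = invoice 37172.28 + 10718.85 = 47891.13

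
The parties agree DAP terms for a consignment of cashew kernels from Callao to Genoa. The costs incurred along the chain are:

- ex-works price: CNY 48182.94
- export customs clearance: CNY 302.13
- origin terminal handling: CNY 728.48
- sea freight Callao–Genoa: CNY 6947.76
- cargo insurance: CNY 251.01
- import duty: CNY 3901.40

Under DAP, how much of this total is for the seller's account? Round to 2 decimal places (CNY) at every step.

Seller's account: CNY 56412.32

DAP: the seller bears all costs to the named destination except import duty and clearance.
Seller's account: goods 48182.94 + export clearance 302.13 + origin terminal 728.48 + freight 6947.76 + insurance 251.01 = 56412.32
Buyer's account: duty 3901.40 = 3901.40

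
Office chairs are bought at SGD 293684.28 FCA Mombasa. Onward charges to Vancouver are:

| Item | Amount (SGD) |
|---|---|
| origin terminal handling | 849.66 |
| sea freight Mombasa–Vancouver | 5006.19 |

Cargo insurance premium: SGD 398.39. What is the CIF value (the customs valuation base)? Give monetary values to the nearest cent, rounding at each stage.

CIF = FCA price + pre-shipment costs + freight + insurance
CIF = 293684.28 + 849.66 + 5006.19 + 398.39 = 299938.52

CIF value: SGD 299938.52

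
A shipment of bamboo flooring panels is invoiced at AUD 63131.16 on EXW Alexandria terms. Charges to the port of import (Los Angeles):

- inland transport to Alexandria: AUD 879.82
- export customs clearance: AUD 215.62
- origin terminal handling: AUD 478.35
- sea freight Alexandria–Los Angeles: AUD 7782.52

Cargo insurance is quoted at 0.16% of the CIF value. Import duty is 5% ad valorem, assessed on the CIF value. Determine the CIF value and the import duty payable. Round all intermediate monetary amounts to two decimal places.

CIF value: AUD 72603.64; import duty: AUD 3630.18

Let C be the CIF value. C = EXW price + pre-shipment costs + freight + 0.16% × C
C − 0.16% × C = 63131.16 + 879.82 + 215.62 + 478.35 + 7782.52
0.9984 × C = 72487.47
C = 72487.47 / 0.9984 = 72603.64
Insurance premium = 0.16% × 72603.64 = 116.17
Import duty = 72603.64 × 5% = 3630.18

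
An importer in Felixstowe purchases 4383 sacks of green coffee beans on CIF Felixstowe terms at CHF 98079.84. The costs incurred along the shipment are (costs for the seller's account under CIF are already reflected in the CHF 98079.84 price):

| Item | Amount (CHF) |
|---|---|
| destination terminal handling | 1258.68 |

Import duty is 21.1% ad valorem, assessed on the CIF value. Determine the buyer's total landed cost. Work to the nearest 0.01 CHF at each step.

Total landed cost: CHF 120033.37

CIF: the seller pays costs through ocean freight and marine insurance to the destination port.
The CIF price already equals the CIF value: 98079.84
Import duty = 98079.84 × 21.1% = 20694.85
Buyer bears: destination terminal 1258.68 + duty 20694.85 = 21953.53
Landed cost = invoice 98079.84 + 21953.53 = 120033.37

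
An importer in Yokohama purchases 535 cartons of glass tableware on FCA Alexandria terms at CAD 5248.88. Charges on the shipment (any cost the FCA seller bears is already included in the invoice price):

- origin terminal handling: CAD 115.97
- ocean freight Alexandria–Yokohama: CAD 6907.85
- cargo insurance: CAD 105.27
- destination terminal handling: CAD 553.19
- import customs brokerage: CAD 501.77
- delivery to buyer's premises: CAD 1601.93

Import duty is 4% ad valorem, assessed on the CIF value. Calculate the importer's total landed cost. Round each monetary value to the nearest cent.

FCA: the seller delivers export-cleared goods to the carrier; the buyer bears costs from that point.
CIF value = FCA price + origin terminal + freight + insurance = 5248.88 + 115.97 + 6907.85 + 105.27 = 12377.97
Import duty = 12377.97 × 4% = 495.12
Buyer bears: origin terminal 115.97 + freight 6907.85 + insurance 105.27 + destination terminal 553.19 + brokerage 501.77 + delivery 1601.93 + duty 495.12 = 10281.10
Landed cost = invoice 5248.88 + 10281.10 = 15529.98

Total landed cost: CAD 15529.98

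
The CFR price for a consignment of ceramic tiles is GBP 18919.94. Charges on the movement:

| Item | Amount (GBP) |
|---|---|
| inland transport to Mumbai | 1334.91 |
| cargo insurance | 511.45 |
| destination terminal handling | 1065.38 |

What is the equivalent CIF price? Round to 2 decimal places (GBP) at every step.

CIF price: GBP 19431.39

Not relevant to the conversion: inland to port — on the seller under both CFR and CIF; already in the CFR price and stays in the CIF price. destination terminal — on the buyer under both terms; not part of either seller's price.
From CFR to CIF, the seller additionally bears: insurance.
CIF price = 18919.94 + 511.45 = 19431.39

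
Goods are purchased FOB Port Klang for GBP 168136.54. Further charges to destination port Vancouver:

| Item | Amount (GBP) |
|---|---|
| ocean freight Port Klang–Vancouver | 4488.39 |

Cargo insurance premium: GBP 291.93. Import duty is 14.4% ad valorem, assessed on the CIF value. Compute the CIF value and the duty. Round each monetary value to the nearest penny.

CIF = FOB price + freight + insurance
CIF = 168136.54 + 4488.39 + 291.93 = 172916.86
Import duty = 172916.86 × 14.4% = 24900.03

CIF value: GBP 172916.86; import duty: GBP 24900.03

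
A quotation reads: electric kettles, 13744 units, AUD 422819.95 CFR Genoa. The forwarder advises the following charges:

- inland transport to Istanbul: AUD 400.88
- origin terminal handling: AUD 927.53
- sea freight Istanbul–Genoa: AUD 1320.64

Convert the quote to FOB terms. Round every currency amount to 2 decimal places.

FOB price: AUD 421499.31

Not relevant to the conversion: origin terminal, inland to port — on the seller under both CFR and FOB; already in the CFR price and stays in the FOB price.
From CFR to FOB, the seller no longer bears: freight.
FOB price = 422819.95 − 1320.64 = 421499.31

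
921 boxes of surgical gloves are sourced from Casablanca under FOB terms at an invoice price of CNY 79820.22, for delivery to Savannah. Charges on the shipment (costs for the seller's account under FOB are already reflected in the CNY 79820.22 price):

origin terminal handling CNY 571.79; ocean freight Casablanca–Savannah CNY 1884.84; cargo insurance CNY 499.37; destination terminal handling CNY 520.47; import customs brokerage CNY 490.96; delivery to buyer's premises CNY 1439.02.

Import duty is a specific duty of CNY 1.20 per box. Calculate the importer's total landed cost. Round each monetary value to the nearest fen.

FOB: the seller bears costs until goods are on board at the origin port; the buyer bears freight, insurance and all costs thereafter.
Already in the invoice (seller's account under FOB): origin terminal — exclude.
CIF value = FOB price + freight + insurance = 79820.22 + 1884.84 + 499.37 = 82204.43
Import duty = 921 × 1.20 = 1105.20
Buyer bears: freight 1884.84 + insurance 499.37 + destination terminal 520.47 + brokerage 490.96 + delivery 1439.02 + duty 1105.20 = 5939.86
Landed cost = invoice 79820.22 + 5939.86 = 85760.08

Total landed cost: CNY 85760.08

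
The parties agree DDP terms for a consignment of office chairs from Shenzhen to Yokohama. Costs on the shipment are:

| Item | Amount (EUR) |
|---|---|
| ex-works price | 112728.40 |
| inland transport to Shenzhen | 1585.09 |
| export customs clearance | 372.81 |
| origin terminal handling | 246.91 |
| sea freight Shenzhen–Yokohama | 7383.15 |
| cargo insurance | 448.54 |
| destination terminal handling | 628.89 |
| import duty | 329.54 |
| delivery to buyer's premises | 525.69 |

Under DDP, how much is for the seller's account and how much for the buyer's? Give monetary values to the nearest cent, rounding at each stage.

DDP: the seller bears all costs including import duty.
Seller's account: goods 112728.40 + inland to port 1585.09 + export clearance 372.81 + origin terminal 246.91 + freight 7383.15 + insurance 448.54 + destination terminal 628.89 + duty 329.54 + delivery 525.69 = 124249.02
Buyer's account: 0.00

Seller: EUR 124249.02; buyer: EUR 0.00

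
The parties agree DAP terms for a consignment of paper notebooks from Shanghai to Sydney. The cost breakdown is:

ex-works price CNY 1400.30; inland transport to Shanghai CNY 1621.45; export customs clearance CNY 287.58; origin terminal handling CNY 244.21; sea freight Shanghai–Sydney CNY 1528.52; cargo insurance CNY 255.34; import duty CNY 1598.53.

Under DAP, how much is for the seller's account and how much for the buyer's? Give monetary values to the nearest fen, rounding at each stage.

DAP: the seller bears all costs to the named destination except import duty and clearance.
Seller's account: goods 1400.30 + inland to port 1621.45 + export clearance 287.58 + origin terminal 244.21 + freight 1528.52 + insurance 255.34 = 5337.40
Buyer's account: duty 1598.53 = 1598.53

Seller: CNY 5337.40; buyer: CNY 1598.53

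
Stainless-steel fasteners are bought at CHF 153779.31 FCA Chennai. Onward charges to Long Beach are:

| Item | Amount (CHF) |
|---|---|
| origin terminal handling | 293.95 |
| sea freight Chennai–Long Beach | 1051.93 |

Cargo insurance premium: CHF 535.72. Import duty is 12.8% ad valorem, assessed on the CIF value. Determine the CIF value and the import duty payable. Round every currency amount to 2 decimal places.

CIF = FCA price + pre-shipment costs + freight + insurance
CIF = 153779.31 + 293.95 + 1051.93 + 535.72 = 155660.91
Import duty = 155660.91 × 12.8% = 19924.60

CIF value: CHF 155660.91; import duty: CHF 19924.60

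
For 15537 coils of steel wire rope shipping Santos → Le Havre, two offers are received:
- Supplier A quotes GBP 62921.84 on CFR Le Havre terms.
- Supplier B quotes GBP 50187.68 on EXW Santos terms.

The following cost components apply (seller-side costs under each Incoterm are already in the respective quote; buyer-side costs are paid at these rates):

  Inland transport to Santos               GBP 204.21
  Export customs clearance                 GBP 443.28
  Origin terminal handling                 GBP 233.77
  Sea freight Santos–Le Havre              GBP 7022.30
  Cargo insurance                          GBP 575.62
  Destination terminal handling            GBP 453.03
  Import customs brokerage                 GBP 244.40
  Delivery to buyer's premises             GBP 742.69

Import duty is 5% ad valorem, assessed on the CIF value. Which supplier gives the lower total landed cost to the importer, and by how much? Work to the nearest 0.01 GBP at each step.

Supplier B is cheaper by GBP 5072.13

Supplier A (CFR):
CIF value = CFR price + insurance = 62921.84 + 575.62 = 63497.46
Import duty = 63497.46 × 5% = 3174.87
Buyer bears (A): 575.62 + 453.03 + 244.40 + 742.69 = 2015.74
Landed cost (A) = invoice 62921.84 + 2015.74 + duty 3174.87 = 68112.45
Supplier B (EXW):
CIF value = EXW price + inland to port + export clearance + origin terminal + freight + insurance = 50187.68 + 204.21 + 443.28 + 233.77 + 7022.30 + 575.62 = 58666.86
Import duty = 58666.86 × 5% = 2933.34
Buyer bears (B): 204.21 + 443.28 + 233.77 + 7022.30 + 575.62 + 453.03 + 244.40 + 742.69 = 9919.30
Landed cost (B) = invoice 50187.68 + 9919.30 + duty 2933.34 = 63040.32
Difference = |68112.45 − 63040.32| = 5072.13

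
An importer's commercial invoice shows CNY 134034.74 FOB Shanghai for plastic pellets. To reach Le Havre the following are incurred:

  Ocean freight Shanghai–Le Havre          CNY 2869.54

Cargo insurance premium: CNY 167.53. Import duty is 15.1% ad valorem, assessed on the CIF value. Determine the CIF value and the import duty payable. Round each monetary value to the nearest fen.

CIF = FOB price + freight + insurance
CIF = 134034.74 + 2869.54 + 167.53 = 137071.81
Import duty = 137071.81 × 15.1% = 20697.84

CIF value: CNY 137071.81; import duty: CNY 20697.84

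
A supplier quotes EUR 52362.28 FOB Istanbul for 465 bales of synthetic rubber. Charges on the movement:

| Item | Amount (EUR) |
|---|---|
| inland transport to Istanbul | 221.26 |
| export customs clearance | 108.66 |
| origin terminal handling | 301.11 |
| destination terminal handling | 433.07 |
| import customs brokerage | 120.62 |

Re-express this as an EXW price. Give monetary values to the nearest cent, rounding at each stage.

EXW price: EUR 51731.25

Not relevant to the conversion: destination terminal, brokerage — on the buyer under both terms; not part of either seller's price.
From FOB to EXW, the seller no longer bears: inland to port, export clearance, origin terminal.
EXW price = 52362.28 − 221.26 − 108.66 − 301.11 = 51731.25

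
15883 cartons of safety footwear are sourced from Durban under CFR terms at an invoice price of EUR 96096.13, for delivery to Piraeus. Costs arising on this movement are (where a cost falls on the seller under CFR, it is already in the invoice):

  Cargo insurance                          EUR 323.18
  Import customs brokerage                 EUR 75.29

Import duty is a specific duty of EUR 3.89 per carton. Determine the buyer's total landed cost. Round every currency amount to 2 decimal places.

Total landed cost: EUR 158279.47

CFR: the seller pays costs through ocean freight to the destination port, but not insurance.
CIF value = CFR price + insurance = 96096.13 + 323.18 = 96419.31
Import duty = 15883 × 3.89 = 61784.87
Buyer bears: insurance 323.18 + brokerage 75.29 + duty 61784.87 = 62183.34
Landed cost = invoice 96096.13 + 62183.34 = 158279.47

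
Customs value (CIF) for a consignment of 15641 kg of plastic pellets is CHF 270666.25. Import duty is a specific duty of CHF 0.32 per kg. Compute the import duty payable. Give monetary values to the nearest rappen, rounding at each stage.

Import duty: CHF 5005.12

Import duty = 15641 × 0.32 = 5005.12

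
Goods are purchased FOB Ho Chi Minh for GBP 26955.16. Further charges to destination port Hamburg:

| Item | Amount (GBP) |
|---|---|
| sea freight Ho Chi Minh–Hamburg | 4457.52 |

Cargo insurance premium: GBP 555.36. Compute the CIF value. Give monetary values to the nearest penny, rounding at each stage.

CIF value: GBP 31968.04

CIF = FOB price + freight + insurance
CIF = 26955.16 + 4457.52 + 555.36 = 31968.04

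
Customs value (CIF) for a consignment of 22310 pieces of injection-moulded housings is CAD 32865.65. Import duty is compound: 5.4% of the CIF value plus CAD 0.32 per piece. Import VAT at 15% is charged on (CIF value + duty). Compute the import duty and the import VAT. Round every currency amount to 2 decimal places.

Import duty: CAD 8913.95; import VAT: CAD 6266.94

Ad valorem component: 32865.65 × 5.4% = 1774.75
Specific component: 22310 × 0.32 = 7139.20
Import duty = 1774.75 + 7139.20 = 8913.95
VAT base = CIF + duty = 32865.65 + 8913.95 = 41779.60
Import VAT = 41779.60 × 15% = 6266.94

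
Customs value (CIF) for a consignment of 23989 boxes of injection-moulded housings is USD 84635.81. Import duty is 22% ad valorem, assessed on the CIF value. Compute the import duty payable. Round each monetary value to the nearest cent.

Import duty: USD 18619.88

Import duty = 84635.81 × 22% = 18619.88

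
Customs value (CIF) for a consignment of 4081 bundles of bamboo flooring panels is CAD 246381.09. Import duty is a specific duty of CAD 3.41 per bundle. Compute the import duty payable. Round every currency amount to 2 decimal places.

Import duty: CAD 13916.21

Import duty = 4081 × 3.41 = 13916.21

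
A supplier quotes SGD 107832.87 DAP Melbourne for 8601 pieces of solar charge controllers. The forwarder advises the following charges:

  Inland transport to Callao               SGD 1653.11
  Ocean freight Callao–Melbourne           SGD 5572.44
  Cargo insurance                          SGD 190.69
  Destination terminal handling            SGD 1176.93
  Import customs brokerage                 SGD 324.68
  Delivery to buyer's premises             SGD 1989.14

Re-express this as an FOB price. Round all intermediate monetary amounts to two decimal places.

FOB price: SGD 98903.67

Not relevant to the conversion: inland to port — on the seller under both DAP and FOB; already in the DAP price and stays in the FOB price. brokerage — on the buyer under both terms; not part of either seller's price.
From DAP to FOB, the seller no longer bears: freight, insurance, destination terminal, delivery.
FOB price = 107832.87 − 5572.44 − 190.69 − 1176.93 − 1989.14 = 98903.67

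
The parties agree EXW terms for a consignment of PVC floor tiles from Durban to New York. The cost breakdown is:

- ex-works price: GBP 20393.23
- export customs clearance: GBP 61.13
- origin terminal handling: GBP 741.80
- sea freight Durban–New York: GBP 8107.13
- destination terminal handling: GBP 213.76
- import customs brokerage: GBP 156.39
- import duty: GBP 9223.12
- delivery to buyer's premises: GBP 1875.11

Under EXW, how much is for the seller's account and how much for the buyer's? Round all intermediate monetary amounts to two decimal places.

Seller: GBP 20393.23; buyer: GBP 20378.44

EXW: the seller makes goods available at their premises; the buyer bears all onward costs.
Seller's account: goods 20393.23 = 20393.23
Buyer's account: export clearance 61.13 + origin terminal 741.80 + freight 8107.13 + destination terminal 213.76 + brokerage 156.39 + duty 9223.12 + delivery 1875.11 = 20378.44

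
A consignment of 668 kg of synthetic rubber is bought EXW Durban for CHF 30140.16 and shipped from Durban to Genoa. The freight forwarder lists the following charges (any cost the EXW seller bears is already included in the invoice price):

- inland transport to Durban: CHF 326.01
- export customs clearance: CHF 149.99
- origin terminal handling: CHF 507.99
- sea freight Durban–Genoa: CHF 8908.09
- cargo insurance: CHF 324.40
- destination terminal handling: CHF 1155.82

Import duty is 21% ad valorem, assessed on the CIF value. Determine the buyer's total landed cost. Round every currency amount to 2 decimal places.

Total landed cost: CHF 49987.35

EXW: the seller makes goods available at their premises; the buyer bears all onward costs.
CIF value = EXW price + inland to port + export clearance + origin terminal + freight + insurance = 30140.16 + 326.01 + 149.99 + 507.99 + 8908.09 + 324.40 = 40356.64
Import duty = 40356.64 × 21% = 8474.89
Buyer bears: inland to port 326.01 + export clearance 149.99 + origin terminal 507.99 + freight 8908.09 + insurance 324.40 + destination terminal 1155.82 + duty 8474.89 = 19847.19
Landed cost = invoice 30140.16 + 19847.19 = 49987.35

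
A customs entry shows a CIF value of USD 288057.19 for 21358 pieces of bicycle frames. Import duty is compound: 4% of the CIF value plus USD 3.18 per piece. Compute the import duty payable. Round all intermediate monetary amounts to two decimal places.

Import duty: USD 79440.73

Ad valorem component: 288057.19 × 4% = 11522.29
Specific component: 21358 × 3.18 = 67918.44
Import duty = 11522.29 + 67918.44 = 79440.73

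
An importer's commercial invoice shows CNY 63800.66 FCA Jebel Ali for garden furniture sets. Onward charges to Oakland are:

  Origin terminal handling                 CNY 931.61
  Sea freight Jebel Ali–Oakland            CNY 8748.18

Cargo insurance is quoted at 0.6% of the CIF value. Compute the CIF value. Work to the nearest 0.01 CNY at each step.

Let C be the CIF value. C = FCA price + pre-shipment costs + freight + 0.6% × C
C − 0.6% × C = 63800.66 + 931.61 + 8748.18
0.994 × C = 73480.45
C = 73480.45 / 0.994 = 73923.99
Insurance premium = 0.6% × 73923.99 = 443.54

CIF value: CNY 73923.99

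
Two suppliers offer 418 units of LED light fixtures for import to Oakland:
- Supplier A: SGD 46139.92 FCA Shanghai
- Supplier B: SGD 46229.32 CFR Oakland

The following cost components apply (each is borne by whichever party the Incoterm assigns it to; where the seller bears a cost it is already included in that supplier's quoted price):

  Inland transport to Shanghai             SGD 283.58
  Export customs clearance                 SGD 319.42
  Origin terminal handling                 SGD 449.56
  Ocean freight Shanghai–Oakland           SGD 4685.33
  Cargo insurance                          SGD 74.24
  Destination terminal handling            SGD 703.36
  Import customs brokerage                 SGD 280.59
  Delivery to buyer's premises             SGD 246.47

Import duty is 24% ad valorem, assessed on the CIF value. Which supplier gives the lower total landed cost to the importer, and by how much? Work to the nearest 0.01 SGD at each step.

Supplier B is cheaper by SGD 6256.41

Supplier A (FCA):
CIF value = FCA price + origin terminal + freight + insurance = 46139.92 + 449.56 + 4685.33 + 74.24 = 51349.05
Import duty = 51349.05 × 24% = 12323.77
Buyer bears (A): 449.56 + 4685.33 + 74.24 + 703.36 + 280.59 + 246.47 = 6439.55
Landed cost (A) = invoice 46139.92 + 6439.55 + duty 12323.77 = 64903.24
Supplier B (CFR):
CIF value = CFR price + insurance = 46229.32 + 74.24 = 46303.56
Import duty = 46303.56 × 24% = 11112.85
Buyer bears (B): 74.24 + 703.36 + 280.59 + 246.47 = 1304.66
Landed cost (B) = invoice 46229.32 + 1304.66 + duty 11112.85 = 58646.83
Difference = |64903.24 − 58646.83| = 6256.41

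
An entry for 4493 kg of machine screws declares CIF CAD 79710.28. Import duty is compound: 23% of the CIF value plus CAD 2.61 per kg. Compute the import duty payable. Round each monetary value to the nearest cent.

Import duty: CAD 30060.09

Ad valorem component: 79710.28 × 23% = 18333.36
Specific component: 4493 × 2.61 = 11726.73
Import duty = 18333.36 + 11726.73 = 30060.09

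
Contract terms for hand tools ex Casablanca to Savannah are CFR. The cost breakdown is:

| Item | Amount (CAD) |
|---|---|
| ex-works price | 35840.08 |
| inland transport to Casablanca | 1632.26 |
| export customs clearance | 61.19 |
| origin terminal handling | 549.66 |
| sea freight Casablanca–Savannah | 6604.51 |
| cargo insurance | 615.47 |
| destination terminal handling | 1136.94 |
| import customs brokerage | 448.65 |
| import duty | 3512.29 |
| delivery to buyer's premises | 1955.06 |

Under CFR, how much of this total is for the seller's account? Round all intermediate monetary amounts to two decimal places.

Seller's account: CAD 44687.70

CFR: the seller pays costs through ocean freight to the destination port, but not insurance.
Seller's account: goods 35840.08 + inland to port 1632.26 + export clearance 61.19 + origin terminal 549.66 + freight 6604.51 = 44687.70
Buyer's account: insurance 615.47 + destination terminal 1136.94 + brokerage 448.65 + duty 3512.29 + delivery 1955.06 = 7668.41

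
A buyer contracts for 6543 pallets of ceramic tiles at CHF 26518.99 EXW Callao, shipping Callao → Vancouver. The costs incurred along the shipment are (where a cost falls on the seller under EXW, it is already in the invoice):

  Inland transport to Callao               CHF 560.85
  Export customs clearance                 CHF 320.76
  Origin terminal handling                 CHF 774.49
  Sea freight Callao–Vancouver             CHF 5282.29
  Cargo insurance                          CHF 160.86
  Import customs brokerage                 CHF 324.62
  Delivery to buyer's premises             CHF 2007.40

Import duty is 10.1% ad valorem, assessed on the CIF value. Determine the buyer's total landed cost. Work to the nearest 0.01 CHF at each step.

Total landed cost: CHF 39345.70

EXW: the seller makes goods available at their premises; the buyer bears all onward costs.
CIF value = EXW price + inland to port + export clearance + origin terminal + freight + insurance = 26518.99 + 560.85 + 320.76 + 774.49 + 5282.29 + 160.86 = 33618.24
Import duty = 33618.24 × 10.1% = 3395.44
Buyer bears: inland to port 560.85 + export clearance 320.76 + origin terminal 774.49 + freight 5282.29 + insurance 160.86 + brokerage 324.62 + delivery 2007.40 + duty 3395.44 = 12826.71
Landed cost = invoice 26518.99 + 12826.71 = 39345.70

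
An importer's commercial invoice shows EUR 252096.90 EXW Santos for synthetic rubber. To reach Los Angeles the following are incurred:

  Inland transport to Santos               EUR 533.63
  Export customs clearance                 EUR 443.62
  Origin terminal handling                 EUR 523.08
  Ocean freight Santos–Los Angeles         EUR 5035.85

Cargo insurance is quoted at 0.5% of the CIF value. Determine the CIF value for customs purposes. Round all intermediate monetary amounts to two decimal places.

CIF value: EUR 259932.74

Let C be the CIF value. C = EXW price + pre-shipment costs + freight + 0.5% × C
C − 0.5% × C = 252096.90 + 533.63 + 443.62 + 523.08 + 5035.85
0.995 × C = 258633.08
C = 258633.08 / 0.995 = 259932.74
Insurance premium = 0.5% × 259932.74 = 1299.66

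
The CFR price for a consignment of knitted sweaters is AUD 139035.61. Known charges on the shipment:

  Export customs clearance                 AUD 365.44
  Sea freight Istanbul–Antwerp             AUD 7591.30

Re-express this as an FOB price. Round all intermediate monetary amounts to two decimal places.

Not relevant to the conversion: export clearance — on the seller under both CFR and FOB; already in the CFR price and stays in the FOB price.
From CFR to FOB, the seller no longer bears: freight.
FOB price = 139035.61 − 7591.30 = 131444.31

FOB price: AUD 131444.31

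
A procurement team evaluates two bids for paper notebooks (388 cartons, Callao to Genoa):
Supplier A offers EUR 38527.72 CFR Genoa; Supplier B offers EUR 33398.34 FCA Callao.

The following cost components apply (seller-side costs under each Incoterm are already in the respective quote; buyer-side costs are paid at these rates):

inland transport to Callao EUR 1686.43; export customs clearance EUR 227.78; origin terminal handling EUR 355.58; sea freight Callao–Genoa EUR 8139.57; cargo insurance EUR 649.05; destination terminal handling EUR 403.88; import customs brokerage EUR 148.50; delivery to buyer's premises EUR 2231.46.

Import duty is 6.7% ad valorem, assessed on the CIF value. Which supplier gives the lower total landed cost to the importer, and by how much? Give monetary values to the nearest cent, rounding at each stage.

Supplier A (CFR):
CIF value = CFR price + insurance = 38527.72 + 649.05 = 39176.77
Import duty = 39176.77 × 6.7% = 2624.84
Buyer bears (A): 649.05 + 403.88 + 148.50 + 2231.46 = 3432.89
Landed cost (A) = invoice 38527.72 + 3432.89 + duty 2624.84 = 44585.45
Supplier B (FCA):
CIF value = FCA price + origin terminal + freight + insurance = 33398.34 + 355.58 + 8139.57 + 649.05 = 42542.54
Import duty = 42542.54 × 6.7% = 2850.35
Buyer bears (B): 355.58 + 8139.57 + 649.05 + 403.88 + 148.50 + 2231.46 = 11928.04
Landed cost (B) = invoice 33398.34 + 11928.04 + duty 2850.35 = 48176.73
Difference = |44585.45 − 48176.73| = 3591.28

Supplier A is cheaper by EUR 3591.28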